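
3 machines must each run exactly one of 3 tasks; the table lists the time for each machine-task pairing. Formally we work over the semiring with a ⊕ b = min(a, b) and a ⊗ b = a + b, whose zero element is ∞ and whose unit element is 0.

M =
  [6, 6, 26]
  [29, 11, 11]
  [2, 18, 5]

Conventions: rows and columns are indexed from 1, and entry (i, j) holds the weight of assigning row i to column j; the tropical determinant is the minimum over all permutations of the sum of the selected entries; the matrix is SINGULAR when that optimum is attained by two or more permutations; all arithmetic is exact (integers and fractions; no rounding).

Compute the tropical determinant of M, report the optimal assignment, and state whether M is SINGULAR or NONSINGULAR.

σ = (1, 2, 3): 6 + 11 + 5 = 22
σ = (1, 3, 2): 6 + 11 + 18 = 35
σ = (2, 1, 3): 6 + 29 + 5 = 40
σ = (2, 3, 1): 6 + 11 + 2 = 19
σ = (3, 1, 2): 26 + 29 + 18 = 73
σ = (3, 2, 1): 26 + 11 + 2 = 39
Optimal value attained by: σ = (2, 3, 1).
Answer: det⊕(M) = 19; verdict: NONSINGULAR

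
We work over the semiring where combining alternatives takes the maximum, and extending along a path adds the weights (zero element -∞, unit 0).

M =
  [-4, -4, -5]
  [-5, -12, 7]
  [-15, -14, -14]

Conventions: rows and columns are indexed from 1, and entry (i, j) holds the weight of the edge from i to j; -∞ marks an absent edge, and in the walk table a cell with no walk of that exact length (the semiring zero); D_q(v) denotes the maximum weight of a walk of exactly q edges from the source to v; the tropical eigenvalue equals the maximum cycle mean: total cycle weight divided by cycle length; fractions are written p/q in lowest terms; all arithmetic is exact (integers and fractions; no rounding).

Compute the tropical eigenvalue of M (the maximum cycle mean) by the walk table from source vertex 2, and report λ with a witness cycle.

q=0: [-∞, 0, -∞]
q=1: [-5, -12, 7]
q=2: [-8, -7, -5]
q=3: [-12, -12, 0]
Optimal cycle mean attained by: cycle 2->3->2, total 7 + (-14), length 2.
Answer: λ = -7/2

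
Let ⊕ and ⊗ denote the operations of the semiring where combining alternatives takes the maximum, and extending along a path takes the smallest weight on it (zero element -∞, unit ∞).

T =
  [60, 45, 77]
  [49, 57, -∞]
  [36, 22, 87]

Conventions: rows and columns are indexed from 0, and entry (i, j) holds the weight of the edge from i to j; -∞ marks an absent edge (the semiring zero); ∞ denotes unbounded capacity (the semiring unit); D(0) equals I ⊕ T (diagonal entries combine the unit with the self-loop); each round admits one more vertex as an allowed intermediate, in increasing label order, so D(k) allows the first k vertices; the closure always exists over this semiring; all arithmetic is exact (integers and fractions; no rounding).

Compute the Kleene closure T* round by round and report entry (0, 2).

D(0):
  [∞, 45, 77]
  [49, ∞, -∞]
  [36, 22, ∞]
D(1):
  [∞, 45, 77]
  [49, ∞, 49]
  [36, 36, ∞]
D(2):
  [∞, 45, 77]
  [49, ∞, 49]
  [36, 36, ∞]
D(3):
  [∞, 45, 77]
  [49, ∞, 49]
  [36, 36, ∞]
Answer: T*[0][2] = 77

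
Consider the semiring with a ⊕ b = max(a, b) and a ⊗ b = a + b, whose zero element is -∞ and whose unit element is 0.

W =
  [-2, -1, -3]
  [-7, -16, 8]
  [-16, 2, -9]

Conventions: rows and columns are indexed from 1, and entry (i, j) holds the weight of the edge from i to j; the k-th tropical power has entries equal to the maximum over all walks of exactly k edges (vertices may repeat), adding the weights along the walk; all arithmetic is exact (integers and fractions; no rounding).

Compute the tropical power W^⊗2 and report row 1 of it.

W^⊗2:
  [-4, -1, 7]
  [-8, 10, -1]
  [-5, -7, 10]
Answer: row 1 of W^⊗2 = [-4, -1, 7]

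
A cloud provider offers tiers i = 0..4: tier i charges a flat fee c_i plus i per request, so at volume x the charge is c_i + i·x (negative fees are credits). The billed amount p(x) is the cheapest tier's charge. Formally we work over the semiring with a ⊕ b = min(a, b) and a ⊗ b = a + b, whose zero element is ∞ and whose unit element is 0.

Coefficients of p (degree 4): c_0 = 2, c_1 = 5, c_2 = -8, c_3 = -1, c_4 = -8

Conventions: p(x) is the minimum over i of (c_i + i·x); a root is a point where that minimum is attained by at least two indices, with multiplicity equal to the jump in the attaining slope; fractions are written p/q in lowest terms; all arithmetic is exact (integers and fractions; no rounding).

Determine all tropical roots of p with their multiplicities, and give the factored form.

hull edge (i=0, c=2) to (i=2, c=-8): slope -5, span 2
hull edge (i=2, c=-8) to (i=4, c=-8): slope 0, span 2
Factored form: p(x) = -8 ⊗ (x ⊕ 0) ⊗ (x ⊕ 0) ⊗ (x ⊕ 5) ⊗ (x ⊕ 5)
Answer: roots = 0 (mult 2), 5 (mult 2)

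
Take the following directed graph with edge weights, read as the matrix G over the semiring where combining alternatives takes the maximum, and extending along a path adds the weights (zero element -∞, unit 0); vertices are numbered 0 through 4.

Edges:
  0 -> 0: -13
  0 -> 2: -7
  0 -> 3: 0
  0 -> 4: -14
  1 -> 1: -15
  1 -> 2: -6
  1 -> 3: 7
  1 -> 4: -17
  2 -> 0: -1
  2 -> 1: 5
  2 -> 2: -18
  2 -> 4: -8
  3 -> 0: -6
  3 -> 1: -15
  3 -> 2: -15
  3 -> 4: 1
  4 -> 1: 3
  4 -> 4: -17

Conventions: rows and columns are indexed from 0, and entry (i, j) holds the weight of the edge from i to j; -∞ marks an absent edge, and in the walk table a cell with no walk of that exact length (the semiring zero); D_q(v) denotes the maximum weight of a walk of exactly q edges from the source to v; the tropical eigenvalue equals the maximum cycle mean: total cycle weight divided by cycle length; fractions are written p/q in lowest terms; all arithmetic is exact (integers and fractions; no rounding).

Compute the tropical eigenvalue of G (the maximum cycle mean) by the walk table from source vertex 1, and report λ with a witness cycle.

q=0: [-∞, 0, -∞, -∞, -∞]
q=1: [-∞, -15, -6, 7, -17]
q=2: [1, -1, -8, -8, 8]
q=3: [-9, 11, -6, 6, -7]
q=4: [0, -1, 5, 18, 7]
q=5: [12, 10, 3, 6, 19]
Optimal cycle mean attained by: cycle 1->3->4->1, total 7 + 1 + 3, length 3.
Answer: λ = 11/3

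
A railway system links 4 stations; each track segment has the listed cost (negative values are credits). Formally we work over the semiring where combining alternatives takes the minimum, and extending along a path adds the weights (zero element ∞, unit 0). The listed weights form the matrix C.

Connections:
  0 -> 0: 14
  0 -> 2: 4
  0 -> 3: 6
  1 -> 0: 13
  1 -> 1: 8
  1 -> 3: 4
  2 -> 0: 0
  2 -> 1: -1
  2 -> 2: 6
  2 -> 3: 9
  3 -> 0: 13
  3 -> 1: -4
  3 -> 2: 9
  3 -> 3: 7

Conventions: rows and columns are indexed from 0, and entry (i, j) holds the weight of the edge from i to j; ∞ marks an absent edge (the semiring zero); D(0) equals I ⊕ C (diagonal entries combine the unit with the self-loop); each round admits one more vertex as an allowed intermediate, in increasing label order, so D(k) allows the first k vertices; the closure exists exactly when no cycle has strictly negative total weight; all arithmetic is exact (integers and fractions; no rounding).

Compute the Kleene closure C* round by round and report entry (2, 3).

D(0):
  [0, ∞, 4, 6]
  [13, 0, ∞, 4]
  [0, -1, 0, 9]
  [13, -4, 9, 0]
D(1):
  [0, ∞, 4, 6]
  [13, 0, 17, 4]
  [0, -1, 0, 6]
  [13, -4, 9, 0]
D(2):
  [0, ∞, 4, 6]
  [13, 0, 17, 4]
  [0, -1, 0, 3]
  [9, -4, 9, 0]
D(3):
  [0, 3, 4, 6]
  [13, 0, 17, 4]
  [0, -1, 0, 3]
  [9, -4, 9, 0]
D(4):
  [0, 2, 4, 6]
  [13, 0, 13, 4]
  [0, -1, 0, 3]
  [9, -4, 9, 0]
Answer: C*[2][3] = 3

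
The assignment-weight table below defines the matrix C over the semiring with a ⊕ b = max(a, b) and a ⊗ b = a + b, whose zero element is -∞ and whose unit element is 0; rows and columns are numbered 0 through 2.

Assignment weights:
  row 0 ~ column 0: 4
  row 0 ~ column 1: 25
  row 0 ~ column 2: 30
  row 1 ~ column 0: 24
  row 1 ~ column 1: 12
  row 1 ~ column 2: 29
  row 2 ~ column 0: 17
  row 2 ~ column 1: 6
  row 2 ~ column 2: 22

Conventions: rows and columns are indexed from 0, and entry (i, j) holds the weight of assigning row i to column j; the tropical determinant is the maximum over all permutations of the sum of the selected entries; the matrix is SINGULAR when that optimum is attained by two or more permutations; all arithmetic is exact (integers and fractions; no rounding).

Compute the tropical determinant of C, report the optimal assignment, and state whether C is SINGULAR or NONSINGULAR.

σ = (0, 1, 2): 4 + 12 + 22 = 38
σ = (0, 2, 1): 4 + 29 + 6 = 39
σ = (1, 0, 2): 25 + 24 + 22 = 71
σ = (1, 2, 0): 25 + 29 + 17 = 71
σ = (2, 0, 1): 30 + 24 + 6 = 60
σ = (2, 1, 0): 30 + 12 + 17 = 59
Optimal value attained by: σ = (1, 0, 2).
Answer: det⊕(C) = 71; verdict: SINGULAR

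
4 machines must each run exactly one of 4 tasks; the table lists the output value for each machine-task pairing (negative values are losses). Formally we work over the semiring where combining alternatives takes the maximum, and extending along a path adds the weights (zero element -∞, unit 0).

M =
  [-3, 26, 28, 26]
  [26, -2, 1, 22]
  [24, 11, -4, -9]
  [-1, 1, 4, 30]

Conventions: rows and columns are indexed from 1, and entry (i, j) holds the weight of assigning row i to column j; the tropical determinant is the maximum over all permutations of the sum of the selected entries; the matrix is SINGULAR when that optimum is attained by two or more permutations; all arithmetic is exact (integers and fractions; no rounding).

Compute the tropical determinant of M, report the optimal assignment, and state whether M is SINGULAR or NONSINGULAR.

σ = (1, 2, 3, 4): (-3) + (-2) + (-4) + 30 = 21
σ = (1, 2, 4, 3): (-3) + (-2) + (-9) + 4 = -10
σ = (1, 3, 2, 4): (-3) + 1 + 11 + 30 = 39
σ = (1, 3, 4, 2): (-3) + 1 + (-9) + 1 = -10
σ = (1, 4, 2, 3): (-3) + 22 + 11 + 4 = 34
σ = (1, 4, 3, 2): (-3) + 22 + (-4) + 1 = 16
σ = (2, 1, 3, 4): 26 + 26 + (-4) + 30 = 78
σ = (2, 1, 4, 3): 26 + 26 + (-9) + 4 = 47
σ = (2, 3, 1, 4): 26 + 1 + 24 + 30 = 81
σ = (2, 3, 4, 1): 26 + 1 + (-9) + (-1) = 17
σ = (2, 4, 1, 3): 26 + 22 + 24 + 4 = 76
σ = (2, 4, 3, 1): 26 + 22 + (-4) + (-1) = 43
σ = (3, 1, 2, 4): 28 + 26 + 11 + 30 = 95
σ = (3, 1, 4, 2): 28 + 26 + (-9) + 1 = 46
σ = (3, 2, 1, 4): 28 + (-2) + 24 + 30 = 80
σ = (3, 2, 4, 1): 28 + (-2) + (-9) + (-1) = 16
σ = (3, 4, 1, 2): 28 + 22 + 24 + 1 = 75
σ = (3, 4, 2, 1): 28 + 22 + 11 + (-1) = 60
σ = (4, 1, 2, 3): 26 + 26 + 11 + 4 = 67
σ = (4, 1, 3, 2): 26 + 26 + (-4) + 1 = 49
σ = (4, 2, 1, 3): 26 + (-2) + 24 + 4 = 52
σ = (4, 2, 3, 1): 26 + (-2) + (-4) + (-1) = 19
σ = (4, 3, 1, 2): 26 + 1 + 24 + 1 = 52
σ = (4, 3, 2, 1): 26 + 1 + 11 + (-1) = 37
Optimal value attained by: σ = (3, 1, 2, 4).
Answer: det⊕(M) = 95; verdict: NONSINGULAR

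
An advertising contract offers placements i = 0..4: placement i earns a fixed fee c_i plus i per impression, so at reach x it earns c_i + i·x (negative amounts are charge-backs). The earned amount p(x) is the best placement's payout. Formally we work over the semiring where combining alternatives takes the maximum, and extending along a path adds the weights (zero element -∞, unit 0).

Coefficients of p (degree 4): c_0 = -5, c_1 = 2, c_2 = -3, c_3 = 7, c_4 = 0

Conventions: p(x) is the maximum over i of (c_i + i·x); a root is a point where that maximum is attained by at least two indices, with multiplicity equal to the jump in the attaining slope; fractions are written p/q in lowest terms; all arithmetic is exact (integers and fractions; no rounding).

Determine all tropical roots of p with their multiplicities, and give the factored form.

hull edge (i=0, c=-5) to (i=1, c=2): slope 7, span 1
hull edge (i=1, c=2) to (i=3, c=7): slope 5/2, span 2
hull edge (i=3, c=7) to (i=4, c=0): slope -7, span 1
Factored form: p(x) = 0 ⊗ (x ⊕ (-7)) ⊗ (x ⊕ (-5/2)) ⊗ (x ⊕ (-5/2)) ⊗ (x ⊕ 7)
Answer: roots = -7 (mult 1), -5/2 (mult 2), 7 (mult 1)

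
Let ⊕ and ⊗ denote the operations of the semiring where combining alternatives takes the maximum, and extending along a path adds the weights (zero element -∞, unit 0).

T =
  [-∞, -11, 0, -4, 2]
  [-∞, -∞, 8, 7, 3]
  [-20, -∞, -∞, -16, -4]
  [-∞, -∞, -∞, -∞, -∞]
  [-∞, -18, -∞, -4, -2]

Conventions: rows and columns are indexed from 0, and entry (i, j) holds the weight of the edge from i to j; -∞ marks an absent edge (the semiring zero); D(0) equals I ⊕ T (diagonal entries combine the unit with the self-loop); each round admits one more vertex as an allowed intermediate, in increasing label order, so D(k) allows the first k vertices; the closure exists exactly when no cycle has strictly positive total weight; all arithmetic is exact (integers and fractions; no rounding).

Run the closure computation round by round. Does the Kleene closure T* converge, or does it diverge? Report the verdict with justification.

D(0):
  [0, -11, 0, -4, 2]
  [-∞, 0, 8, 7, 3]
  [-20, -∞, 0, -16, -4]
  [-∞, -∞, -∞, 0, -∞]
  [-∞, -18, -∞, -4, 0]
D(1):
  [0, -11, 0, -4, 2]
  [-∞, 0, 8, 7, 3]
  [-20, -31, 0, -16, -4]
  [-∞, -∞, -∞, 0, -∞]
  [-∞, -18, -∞, -4, 0]
D(2):
  [0, -11, 0, -4, 2]
  [-∞, 0, 8, 7, 3]
  [-20, -31, 0, -16, -4]
  [-∞, -∞, -∞, 0, -∞]
  [-∞, -18, -10, -4, 0]
D(3):
  [0, -11, 0, -4, 2]
  [-12, 0, 8, 7, 4]
  [-20, -31, 0, -16, -4]
  [-∞, -∞, -∞, 0, -∞]
  [-30, -18, -10, -4, 0]
D(4):
  [0, -11, 0, -4, 2]
  [-12, 0, 8, 7, 4]
  [-20, -31, 0, -16, -4]
  [-∞, -∞, -∞, 0, -∞]
  [-30, -18, -10, -4, 0]
D(5):
  [0, -11, 0, -2, 2]
  [-12, 0, 8, 7, 4]
  [-20, -22, 0, -8, -4]
  [-∞, -∞, -∞, 0, -∞]
  [-30, -18, -10, -4, 0]
Key observation: every diagonal entry stays at the unit through all rounds, so no improving cycle exists.
Answer: CONVERGES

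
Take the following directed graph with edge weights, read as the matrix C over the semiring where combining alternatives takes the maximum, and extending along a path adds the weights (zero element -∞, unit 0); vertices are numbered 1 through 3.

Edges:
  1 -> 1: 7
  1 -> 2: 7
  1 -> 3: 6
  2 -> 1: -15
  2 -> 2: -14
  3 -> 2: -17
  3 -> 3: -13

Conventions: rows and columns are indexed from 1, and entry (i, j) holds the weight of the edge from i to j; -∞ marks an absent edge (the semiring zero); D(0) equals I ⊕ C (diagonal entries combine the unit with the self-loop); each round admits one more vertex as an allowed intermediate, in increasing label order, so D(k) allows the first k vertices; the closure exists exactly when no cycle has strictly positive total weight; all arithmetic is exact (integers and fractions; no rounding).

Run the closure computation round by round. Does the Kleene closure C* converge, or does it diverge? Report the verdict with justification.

Detection: at round 0, diagonal entry (1, 1) turns strictly positive.
Key observation: the cycle 1->1 has total weight 7, which is strictly positive.
Answer: DIVERGES — positive cycle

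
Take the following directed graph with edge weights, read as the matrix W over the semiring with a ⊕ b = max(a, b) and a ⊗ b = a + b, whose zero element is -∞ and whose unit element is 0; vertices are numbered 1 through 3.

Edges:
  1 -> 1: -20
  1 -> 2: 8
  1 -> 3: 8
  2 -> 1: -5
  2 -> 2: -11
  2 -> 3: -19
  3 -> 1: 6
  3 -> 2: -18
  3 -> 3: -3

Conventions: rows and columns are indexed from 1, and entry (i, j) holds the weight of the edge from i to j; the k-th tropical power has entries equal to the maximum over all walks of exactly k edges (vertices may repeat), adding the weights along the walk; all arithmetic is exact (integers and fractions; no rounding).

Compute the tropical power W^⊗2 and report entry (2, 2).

W^⊗2:
  [14, -3, 5]
  [-13, 3, 3]
  [3, 14, 14]
Key observation: the optimum is the walk 2->1->2, with weight (-5) + 8 = 3.
Optimal value attained by: walk 2->1->2.
Answer: (W^⊗2)[2][2] = 3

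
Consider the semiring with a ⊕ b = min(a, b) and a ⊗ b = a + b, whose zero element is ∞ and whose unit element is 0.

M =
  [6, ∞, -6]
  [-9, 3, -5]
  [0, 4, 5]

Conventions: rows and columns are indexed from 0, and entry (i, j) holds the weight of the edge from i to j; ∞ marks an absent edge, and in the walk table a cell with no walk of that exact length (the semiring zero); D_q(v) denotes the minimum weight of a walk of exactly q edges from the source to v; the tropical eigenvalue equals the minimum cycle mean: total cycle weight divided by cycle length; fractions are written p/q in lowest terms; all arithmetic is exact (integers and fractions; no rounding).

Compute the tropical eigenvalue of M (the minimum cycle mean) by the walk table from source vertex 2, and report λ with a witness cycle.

q=0: [∞, ∞, 0]
q=1: [0, 4, 5]
q=2: [-5, 7, -6]
q=3: [-6, -2, -11]
Optimal cycle mean attained by: cycle 0->2->1->0, total (-6) + 4 + (-9), length 3.
Answer: λ = -11/3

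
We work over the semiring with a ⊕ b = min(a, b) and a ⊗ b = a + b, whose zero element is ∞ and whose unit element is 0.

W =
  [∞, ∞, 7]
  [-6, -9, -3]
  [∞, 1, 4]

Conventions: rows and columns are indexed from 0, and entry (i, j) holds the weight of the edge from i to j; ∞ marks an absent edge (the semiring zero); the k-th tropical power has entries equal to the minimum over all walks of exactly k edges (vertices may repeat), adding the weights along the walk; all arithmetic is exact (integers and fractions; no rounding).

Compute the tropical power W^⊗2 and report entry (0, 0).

W^⊗2:
  [∞, 8, 11]
  [-15, -18, -12]
  [-5, -8, -2]
Key observation: no walk of exactly 2 edges connects these vertices, so the entry is the semiring zero.
Answer: (W^⊗2)[0][0] = ∞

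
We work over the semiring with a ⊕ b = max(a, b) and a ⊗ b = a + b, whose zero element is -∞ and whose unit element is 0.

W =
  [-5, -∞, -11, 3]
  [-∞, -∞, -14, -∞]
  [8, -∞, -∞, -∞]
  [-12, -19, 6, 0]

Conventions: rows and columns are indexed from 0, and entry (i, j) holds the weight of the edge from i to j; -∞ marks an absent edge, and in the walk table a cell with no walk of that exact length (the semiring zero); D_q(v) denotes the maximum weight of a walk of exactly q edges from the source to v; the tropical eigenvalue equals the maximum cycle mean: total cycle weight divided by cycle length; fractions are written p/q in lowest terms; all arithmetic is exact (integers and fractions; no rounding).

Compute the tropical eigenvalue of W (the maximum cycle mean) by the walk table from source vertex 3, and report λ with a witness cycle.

q=0: [-∞, -∞, -∞, 0]
q=1: [-12, -19, 6, 0]
q=2: [14, -19, 6, 0]
q=3: [14, -19, 6, 17]
q=4: [14, -2, 23, 17]
Optimal cycle mean attained by: cycle 0->3->2->0, total 3 + 6 + 8, length 3.
Answer: λ = 17/3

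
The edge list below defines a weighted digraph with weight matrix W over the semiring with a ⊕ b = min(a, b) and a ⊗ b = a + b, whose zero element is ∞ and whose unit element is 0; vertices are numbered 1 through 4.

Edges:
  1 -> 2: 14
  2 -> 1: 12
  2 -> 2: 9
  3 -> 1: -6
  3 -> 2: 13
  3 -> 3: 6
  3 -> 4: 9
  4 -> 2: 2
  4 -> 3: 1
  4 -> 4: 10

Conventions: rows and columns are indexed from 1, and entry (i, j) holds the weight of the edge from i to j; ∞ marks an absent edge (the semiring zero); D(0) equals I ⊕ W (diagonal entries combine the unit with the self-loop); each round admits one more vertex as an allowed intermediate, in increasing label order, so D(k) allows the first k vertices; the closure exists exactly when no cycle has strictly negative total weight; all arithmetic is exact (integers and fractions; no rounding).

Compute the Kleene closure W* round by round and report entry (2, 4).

D(0):
  [0, 14, ∞, ∞]
  [12, 0, ∞, ∞]
  [-6, 13, 0, 9]
  [∞, 2, 1, 0]
D(1):
  [0, 14, ∞, ∞]
  [12, 0, ∞, ∞]
  [-6, 8, 0, 9]
  [∞, 2, 1, 0]
D(2):
  [0, 14, ∞, ∞]
  [12, 0, ∞, ∞]
  [-6, 8, 0, 9]
  [14, 2, 1, 0]
D(3):
  [0, 14, ∞, ∞]
  [12, 0, ∞, ∞]
  [-6, 8, 0, 9]
  [-5, 2, 1, 0]
D(4):
  [0, 14, ∞, ∞]
  [12, 0, ∞, ∞]
  [-6, 8, 0, 9]
  [-5, 2, 1, 0]
Answer: W*[2][4] = ∞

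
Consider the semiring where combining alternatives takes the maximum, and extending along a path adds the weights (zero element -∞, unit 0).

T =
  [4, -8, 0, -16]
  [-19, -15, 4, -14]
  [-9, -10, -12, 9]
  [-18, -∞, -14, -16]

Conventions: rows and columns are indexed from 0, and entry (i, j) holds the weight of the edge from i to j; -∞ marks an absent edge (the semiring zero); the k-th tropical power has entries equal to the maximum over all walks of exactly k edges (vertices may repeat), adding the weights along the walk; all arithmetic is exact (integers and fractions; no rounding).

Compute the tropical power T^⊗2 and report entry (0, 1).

T^⊗2:
  [8, -4, 4, 9]
  [-5, -6, -8, 13]
  [-5, -17, -5, -3]
  [-14, -24, -18, -5]
Key observation: the optimum is the walk 0->0->1, with weight 4 + (-8) = -4.
Optimal value attained by: walk 0->0->1.
Answer: (T^⊗2)[0][1] = -4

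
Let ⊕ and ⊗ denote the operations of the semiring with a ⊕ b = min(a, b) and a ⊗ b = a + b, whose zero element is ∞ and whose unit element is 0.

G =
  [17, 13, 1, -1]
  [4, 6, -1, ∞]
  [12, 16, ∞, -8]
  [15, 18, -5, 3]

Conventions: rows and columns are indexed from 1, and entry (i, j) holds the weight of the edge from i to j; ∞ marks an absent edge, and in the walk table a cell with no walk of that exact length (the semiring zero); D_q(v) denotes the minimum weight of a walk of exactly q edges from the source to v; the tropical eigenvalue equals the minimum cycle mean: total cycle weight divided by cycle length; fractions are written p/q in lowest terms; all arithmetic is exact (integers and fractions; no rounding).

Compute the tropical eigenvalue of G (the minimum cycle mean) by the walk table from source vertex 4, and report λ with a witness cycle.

q=0: [∞, ∞, ∞, 0]
q=1: [15, 18, -5, 3]
q=2: [7, 11, -2, -13]
q=3: [2, 5, -18, -10]
q=4: [-6, -2, -15, -26]
Optimal cycle mean attained by: cycle 3->4->3, total (-8) + (-5), length 2.
Answer: λ = -13/2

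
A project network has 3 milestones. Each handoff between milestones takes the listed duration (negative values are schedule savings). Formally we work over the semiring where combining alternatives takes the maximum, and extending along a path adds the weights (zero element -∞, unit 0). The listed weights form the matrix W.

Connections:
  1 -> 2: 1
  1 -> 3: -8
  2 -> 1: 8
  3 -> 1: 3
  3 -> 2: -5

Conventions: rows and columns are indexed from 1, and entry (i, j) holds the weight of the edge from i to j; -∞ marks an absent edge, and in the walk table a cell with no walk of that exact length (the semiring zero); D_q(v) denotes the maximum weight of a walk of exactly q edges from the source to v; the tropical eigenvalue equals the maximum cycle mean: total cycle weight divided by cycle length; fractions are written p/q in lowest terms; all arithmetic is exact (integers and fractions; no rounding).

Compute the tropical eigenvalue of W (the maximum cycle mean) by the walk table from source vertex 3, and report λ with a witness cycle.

q=0: [-∞, -∞, 0]
q=1: [3, -5, -∞]
q=2: [3, 4, -5]
q=3: [12, 4, -5]
Optimal cycle mean attained by: cycle 1->2->1, total 1 + 8, length 2.
Answer: λ = 9/2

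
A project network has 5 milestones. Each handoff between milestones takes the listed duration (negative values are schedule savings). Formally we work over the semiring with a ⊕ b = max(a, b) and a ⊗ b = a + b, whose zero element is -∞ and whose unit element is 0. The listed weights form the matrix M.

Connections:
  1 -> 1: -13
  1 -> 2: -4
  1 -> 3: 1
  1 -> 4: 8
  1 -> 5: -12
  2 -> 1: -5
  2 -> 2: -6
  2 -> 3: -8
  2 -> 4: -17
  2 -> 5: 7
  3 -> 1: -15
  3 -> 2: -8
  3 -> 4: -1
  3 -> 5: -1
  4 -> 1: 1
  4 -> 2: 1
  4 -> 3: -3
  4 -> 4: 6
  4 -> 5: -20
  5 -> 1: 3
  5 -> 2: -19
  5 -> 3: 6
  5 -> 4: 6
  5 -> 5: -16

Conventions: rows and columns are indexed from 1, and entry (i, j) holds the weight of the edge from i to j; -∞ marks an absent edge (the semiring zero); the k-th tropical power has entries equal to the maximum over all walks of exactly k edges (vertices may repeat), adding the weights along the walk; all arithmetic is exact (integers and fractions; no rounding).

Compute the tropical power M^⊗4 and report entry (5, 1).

M^⊗2:
  [9, 9, 5, 14, 3]
  [10, -9, 13, 13, 1]
  [2, 0, 5, 5, -1]
  [7, 7, 3, 12, 8]
  [7, 7, 4, 12, 5]
M^⊗3:
  [15, 15, 11, 20, 16]
  [14, 14, 11, 19, 12]
  [6, 6, 5, 11, 7]
  [13, 13, 14, 18, 14]
  [13, 13, 11, 18, 14]
M^⊗4:
  [21, 21, 22, 26, 22]
  [20, 20, 18, 25, 21]
  [12, 12, 13, 17, 13]
  [19, 19, 20, 24, 20]
  [19, 19, 20, 24, 20]
Key observation: the optimum is the walk 5->4->4->4->1, with weight 6 + 6 + 6 + 1 = 19.
Optimal value attained by: walk 5->4->4->4->1.
Answer: (M^⊗4)[5][1] = 19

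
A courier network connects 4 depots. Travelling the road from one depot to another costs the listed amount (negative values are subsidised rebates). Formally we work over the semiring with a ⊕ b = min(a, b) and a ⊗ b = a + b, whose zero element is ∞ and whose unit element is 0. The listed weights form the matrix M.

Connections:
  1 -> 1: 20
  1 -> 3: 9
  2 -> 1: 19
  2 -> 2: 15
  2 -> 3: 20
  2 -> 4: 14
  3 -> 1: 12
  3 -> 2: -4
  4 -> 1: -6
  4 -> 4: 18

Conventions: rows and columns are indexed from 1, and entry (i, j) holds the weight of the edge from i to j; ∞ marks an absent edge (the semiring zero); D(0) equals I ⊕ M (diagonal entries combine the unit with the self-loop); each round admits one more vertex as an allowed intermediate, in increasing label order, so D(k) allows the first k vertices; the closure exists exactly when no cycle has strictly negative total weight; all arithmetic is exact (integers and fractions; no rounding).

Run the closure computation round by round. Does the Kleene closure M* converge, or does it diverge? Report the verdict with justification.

D(0):
  [0, ∞, 9, ∞]
  [19, 0, 20, 14]
  [12, -4, 0, ∞]
  [-6, ∞, ∞, 0]
D(1):
  [0, ∞, 9, ∞]
  [19, 0, 20, 14]
  [12, -4, 0, ∞]
  [-6, ∞, 3, 0]
D(2):
  [0, ∞, 9, ∞]
  [19, 0, 20, 14]
  [12, -4, 0, 10]
  [-6, ∞, 3, 0]
D(3):
  [0, 5, 9, 19]
  [19, 0, 20, 14]
  [12, -4, 0, 10]
  [-6, -1, 3, 0]
D(4):
  [0, 5, 9, 19]
  [8, 0, 17, 14]
  [4, -4, 0, 10]
  [-6, -1, 3, 0]
Key observation: every diagonal entry stays at the unit through all rounds, so no improving cycle exists.
Answer: CONVERGES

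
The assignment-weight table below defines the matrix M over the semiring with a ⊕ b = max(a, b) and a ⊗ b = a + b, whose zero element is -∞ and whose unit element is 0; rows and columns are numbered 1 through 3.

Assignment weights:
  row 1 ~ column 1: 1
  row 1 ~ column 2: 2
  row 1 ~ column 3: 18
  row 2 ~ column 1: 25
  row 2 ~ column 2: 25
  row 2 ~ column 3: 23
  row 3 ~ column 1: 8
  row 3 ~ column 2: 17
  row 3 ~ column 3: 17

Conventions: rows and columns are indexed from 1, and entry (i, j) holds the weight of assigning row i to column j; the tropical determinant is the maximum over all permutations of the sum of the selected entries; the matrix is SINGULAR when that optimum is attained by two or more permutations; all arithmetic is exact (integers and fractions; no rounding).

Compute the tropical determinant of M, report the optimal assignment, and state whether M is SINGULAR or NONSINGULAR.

σ = (1, 2, 3): 1 + 25 + 17 = 43
σ = (1, 3, 2): 1 + 23 + 17 = 41
σ = (2, 1, 3): 2 + 25 + 17 = 44
σ = (2, 3, 1): 2 + 23 + 8 = 33
σ = (3, 1, 2): 18 + 25 + 17 = 60
σ = (3, 2, 1): 18 + 25 + 8 = 51
Optimal value attained by: σ = (3, 1, 2).
Answer: det⊕(M) = 60; verdict: NONSINGULAR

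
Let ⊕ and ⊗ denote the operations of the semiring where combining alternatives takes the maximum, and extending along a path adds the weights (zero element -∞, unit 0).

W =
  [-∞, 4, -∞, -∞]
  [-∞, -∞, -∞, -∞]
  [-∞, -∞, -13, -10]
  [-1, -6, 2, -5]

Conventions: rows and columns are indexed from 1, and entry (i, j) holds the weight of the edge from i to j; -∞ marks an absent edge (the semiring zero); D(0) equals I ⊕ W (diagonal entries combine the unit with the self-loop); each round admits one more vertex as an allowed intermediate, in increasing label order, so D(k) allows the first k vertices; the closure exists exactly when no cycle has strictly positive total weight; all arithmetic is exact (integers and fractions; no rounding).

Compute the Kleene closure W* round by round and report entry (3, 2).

D(0):
  [0, 4, -∞, -∞]
  [-∞, 0, -∞, -∞]
  [-∞, -∞, 0, -10]
  [-1, -6, 2, 0]
D(1):
  [0, 4, -∞, -∞]
  [-∞, 0, -∞, -∞]
  [-∞, -∞, 0, -10]
  [-1, 3, 2, 0]
D(2):
  [0, 4, -∞, -∞]
  [-∞, 0, -∞, -∞]
  [-∞, -∞, 0, -10]
  [-1, 3, 2, 0]
D(3):
  [0, 4, -∞, -∞]
  [-∞, 0, -∞, -∞]
  [-∞, -∞, 0, -10]
  [-1, 3, 2, 0]
D(4):
  [0, 4, -∞, -∞]
  [-∞, 0, -∞, -∞]
  [-11, -7, 0, -10]
  [-1, 3, 2, 0]
Answer: W*[3][2] = -7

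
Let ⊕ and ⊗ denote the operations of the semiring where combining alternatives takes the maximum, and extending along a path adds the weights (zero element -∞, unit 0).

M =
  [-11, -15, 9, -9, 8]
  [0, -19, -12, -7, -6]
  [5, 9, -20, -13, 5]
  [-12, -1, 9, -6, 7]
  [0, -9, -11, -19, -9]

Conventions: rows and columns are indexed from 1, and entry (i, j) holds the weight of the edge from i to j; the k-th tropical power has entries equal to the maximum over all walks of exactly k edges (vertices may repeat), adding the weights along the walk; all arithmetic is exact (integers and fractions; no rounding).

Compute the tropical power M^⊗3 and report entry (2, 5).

M^⊗2:
  [14, 18, 0, -4, 14]
  [-6, -3, 9, -9, 8]
  [9, -4, 14, 2, 13]
  [14, 18, 3, -4, 14]
  [-6, -2, 9, -9, 8]
M^⊗3:
  [18, 9, 23, 11, 22]
  [14, 18, 3, -4, 14]
  [19, 23, 18, 1, 19]
  [18, 12, 23, 11, 22]
  [14, 18, 3, -4, 14]
Key observation: the optimum is the walk 2->1->3->5, with weight 0 + 9 + 5 = 14.
Optimal value attained by: walk 2->1->3->5.
Answer: (M^⊗3)[2][5] = 14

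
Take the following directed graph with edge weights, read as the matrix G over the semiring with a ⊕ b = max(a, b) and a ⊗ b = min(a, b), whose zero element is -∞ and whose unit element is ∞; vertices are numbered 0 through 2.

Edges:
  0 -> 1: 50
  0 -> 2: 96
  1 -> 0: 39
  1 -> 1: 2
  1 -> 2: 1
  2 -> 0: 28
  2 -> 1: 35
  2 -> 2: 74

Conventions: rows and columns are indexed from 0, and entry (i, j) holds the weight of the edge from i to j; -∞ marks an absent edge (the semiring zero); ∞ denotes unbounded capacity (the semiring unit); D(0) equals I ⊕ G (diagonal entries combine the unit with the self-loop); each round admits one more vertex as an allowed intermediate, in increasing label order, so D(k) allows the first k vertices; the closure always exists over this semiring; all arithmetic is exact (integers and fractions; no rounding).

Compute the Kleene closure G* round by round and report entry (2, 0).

D(0):
  [∞, 50, 96]
  [39, ∞, 1]
  [28, 35, ∞]
D(1):
  [∞, 50, 96]
  [39, ∞, 39]
  [28, 35, ∞]
D(2):
  [∞, 50, 96]
  [39, ∞, 39]
  [35, 35, ∞]
D(3):
  [∞, 50, 96]
  [39, ∞, 39]
  [35, 35, ∞]
Answer: G*[2][0] = 35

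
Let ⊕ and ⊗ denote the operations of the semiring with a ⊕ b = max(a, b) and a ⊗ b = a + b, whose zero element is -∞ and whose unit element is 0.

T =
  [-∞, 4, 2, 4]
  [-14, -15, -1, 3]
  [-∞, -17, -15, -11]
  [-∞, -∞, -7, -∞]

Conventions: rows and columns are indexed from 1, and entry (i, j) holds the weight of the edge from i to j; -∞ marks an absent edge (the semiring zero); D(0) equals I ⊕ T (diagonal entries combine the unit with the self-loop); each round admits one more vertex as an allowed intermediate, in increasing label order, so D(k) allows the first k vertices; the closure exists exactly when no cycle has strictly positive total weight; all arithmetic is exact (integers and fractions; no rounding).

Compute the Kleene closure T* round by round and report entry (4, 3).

D(0):
  [0, 4, 2, 4]
  [-14, 0, -1, 3]
  [-∞, -17, 0, -11]
  [-∞, -∞, -7, 0]
D(1):
  [0, 4, 2, 4]
  [-14, 0, -1, 3]
  [-∞, -17, 0, -11]
  [-∞, -∞, -7, 0]
D(2):
  [0, 4, 3, 7]
  [-14, 0, -1, 3]
  [-31, -17, 0, -11]
  [-∞, -∞, -7, 0]
D(3):
  [0, 4, 3, 7]
  [-14, 0, -1, 3]
  [-31, -17, 0, -11]
  [-38, -24, -7, 0]
D(4):
  [0, 4, 3, 7]
  [-14, 0, -1, 3]
  [-31, -17, 0, -11]
  [-38, -24, -7, 0]
Answer: T*[4][3] = -7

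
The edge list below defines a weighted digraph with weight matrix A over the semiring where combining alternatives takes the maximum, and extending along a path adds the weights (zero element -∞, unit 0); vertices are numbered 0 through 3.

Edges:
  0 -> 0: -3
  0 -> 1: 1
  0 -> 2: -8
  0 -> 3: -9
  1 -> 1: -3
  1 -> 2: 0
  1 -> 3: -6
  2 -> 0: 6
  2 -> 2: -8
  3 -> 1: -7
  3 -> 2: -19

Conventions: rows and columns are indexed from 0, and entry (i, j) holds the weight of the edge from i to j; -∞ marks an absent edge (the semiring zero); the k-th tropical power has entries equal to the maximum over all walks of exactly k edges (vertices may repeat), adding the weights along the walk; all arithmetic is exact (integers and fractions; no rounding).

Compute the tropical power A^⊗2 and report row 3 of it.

A^⊗2:
  [-2, -2, 1, -5]
  [6, -6, -3, -9]
  [3, 7, -2, -3]
  [-13, -10, -7, -13]
Answer: row 3 of A^⊗2 = [-13, -10, -7, -13]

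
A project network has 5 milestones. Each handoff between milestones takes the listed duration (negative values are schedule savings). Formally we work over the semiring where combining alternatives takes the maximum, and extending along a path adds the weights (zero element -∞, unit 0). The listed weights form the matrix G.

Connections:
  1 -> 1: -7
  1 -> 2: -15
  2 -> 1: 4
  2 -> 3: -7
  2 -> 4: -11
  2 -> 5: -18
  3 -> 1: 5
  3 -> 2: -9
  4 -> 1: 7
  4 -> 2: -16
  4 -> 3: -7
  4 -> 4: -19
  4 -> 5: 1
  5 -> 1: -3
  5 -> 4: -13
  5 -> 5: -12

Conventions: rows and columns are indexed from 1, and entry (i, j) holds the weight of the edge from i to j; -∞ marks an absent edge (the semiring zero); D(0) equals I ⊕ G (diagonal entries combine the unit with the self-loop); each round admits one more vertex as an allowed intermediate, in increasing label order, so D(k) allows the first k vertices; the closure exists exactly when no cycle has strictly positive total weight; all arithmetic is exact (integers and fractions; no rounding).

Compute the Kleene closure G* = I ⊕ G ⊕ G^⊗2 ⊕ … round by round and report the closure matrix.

D(0):
  [0, -15, -∞, -∞, -∞]
  [4, 0, -7, -11, -18]
  [5, -9, 0, -∞, -∞]
  [7, -16, -7, 0, 1]
  [-3, -∞, -∞, -13, 0]
D(1):
  [0, -15, -∞, -∞, -∞]
  [4, 0, -7, -11, -18]
  [5, -9, 0, -∞, -∞]
  [7, -8, -7, 0, 1]
  [-3, -18, -∞, -13, 0]
D(2):
  [0, -15, -22, -26, -33]
  [4, 0, -7, -11, -18]
  [5, -9, 0, -20, -27]
  [7, -8, -7, 0, 1]
  [-3, -18, -25, -13, 0]
D(3):
  [0, -15, -22, -26, -33]
  [4, 0, -7, -11, -18]
  [5, -9, 0, -20, -27]
  [7, -8, -7, 0, 1]
  [-3, -18, -25, -13, 0]
D(4):
  [0, -15, -22, -26, -25]
  [4, 0, -7, -11, -10]
  [5, -9, 0, -20, -19]
  [7, -8, -7, 0, 1]
  [-3, -18, -20, -13, 0]
D(5):
  [0, -15, -22, -26, -25]
  [4, 0, -7, -11, -10]
  [5, -9, 0, -20, -19]
  [7, -8, -7, 0, 1]
  [-3, -18, -20, -13, 0]
Answer: G* = [[0, -15, -22, -26, -25], [4, 0, -7, -11, -10], [5, -9, 0, -20, -19], [7, -8, -7, 0, 1], [-3, -18, -20, -13, 0]]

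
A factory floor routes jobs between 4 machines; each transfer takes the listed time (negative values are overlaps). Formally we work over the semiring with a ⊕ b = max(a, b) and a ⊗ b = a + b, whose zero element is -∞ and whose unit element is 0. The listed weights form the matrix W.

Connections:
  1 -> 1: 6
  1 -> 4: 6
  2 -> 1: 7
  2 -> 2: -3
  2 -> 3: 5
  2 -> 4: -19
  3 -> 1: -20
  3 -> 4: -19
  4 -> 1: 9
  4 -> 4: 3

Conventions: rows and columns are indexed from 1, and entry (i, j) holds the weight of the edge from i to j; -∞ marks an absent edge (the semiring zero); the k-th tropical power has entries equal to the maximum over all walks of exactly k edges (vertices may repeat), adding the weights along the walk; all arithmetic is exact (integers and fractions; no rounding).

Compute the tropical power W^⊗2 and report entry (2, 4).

W^⊗2:
  [15, -∞, -∞, 12]
  [13, -6, 2, 13]
  [-10, -∞, -∞, -14]
  [15, -∞, -∞, 15]
Key observation: the optimum is the walk 2->1->4, with weight 7 + 6 = 13.
Optimal value attained by: walk 2->1->4.
Answer: (W^⊗2)[2][4] = 13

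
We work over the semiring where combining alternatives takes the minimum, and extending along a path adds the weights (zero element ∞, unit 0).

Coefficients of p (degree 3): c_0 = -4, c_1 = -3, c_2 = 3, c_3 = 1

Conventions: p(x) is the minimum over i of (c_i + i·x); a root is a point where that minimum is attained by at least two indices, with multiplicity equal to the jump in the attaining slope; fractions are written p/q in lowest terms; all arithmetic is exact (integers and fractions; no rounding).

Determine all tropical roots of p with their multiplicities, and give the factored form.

hull edge (i=0, c=-4) to (i=1, c=-3): slope 1, span 1
hull edge (i=1, c=-3) to (i=3, c=1): slope 2, span 2
Factored form: p(x) = 1 ⊗ (x ⊕ (-2)) ⊗ (x ⊕ (-2)) ⊗ (x ⊕ (-1))
Answer: roots = -2 (mult 2), -1 (mult 1)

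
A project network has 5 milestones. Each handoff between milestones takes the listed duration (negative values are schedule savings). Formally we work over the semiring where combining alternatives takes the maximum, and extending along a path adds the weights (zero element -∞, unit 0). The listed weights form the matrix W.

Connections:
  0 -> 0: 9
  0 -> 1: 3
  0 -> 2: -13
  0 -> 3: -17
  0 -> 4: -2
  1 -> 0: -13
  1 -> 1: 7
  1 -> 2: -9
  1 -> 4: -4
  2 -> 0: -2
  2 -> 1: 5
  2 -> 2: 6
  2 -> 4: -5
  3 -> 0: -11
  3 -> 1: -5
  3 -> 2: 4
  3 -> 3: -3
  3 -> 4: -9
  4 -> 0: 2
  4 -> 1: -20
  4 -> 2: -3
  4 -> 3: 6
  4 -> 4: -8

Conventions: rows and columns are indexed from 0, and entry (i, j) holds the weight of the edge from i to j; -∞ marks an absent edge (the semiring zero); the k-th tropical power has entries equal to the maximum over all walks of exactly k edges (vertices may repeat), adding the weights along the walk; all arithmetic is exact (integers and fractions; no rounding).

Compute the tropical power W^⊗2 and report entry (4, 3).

W^⊗2:
  [18, 12, -4, 4, 7]
  [-2, 14, -2, 2, 3]
  [7, 12, 12, 1, 1]
  [2, 9, 10, -3, -1]
  [11, 5, 10, 3, 0]
Key observation: the optimum is the walk 4->3->3, with weight 6 + (-3) = 3.
Optimal value attained by: walk 4->3->3.
Answer: (W^⊗2)[4][3] = 3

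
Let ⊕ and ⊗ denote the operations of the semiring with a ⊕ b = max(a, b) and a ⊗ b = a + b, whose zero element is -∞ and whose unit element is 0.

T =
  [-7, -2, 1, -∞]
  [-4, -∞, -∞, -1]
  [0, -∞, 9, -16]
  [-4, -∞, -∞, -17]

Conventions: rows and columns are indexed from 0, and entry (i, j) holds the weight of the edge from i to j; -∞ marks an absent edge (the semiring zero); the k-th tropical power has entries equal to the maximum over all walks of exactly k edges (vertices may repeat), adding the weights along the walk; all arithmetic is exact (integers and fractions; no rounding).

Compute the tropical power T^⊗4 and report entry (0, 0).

T^⊗2:
  [1, -9, 10, -3]
  [-5, -6, -3, -18]
  [9, -2, 18, -7]
  [-11, -6, -3, -34]
T^⊗3:
  [10, -1, 19, -6]
  [-3, -7, 6, -7]
  [18, 7, 27, 2]
  [-3, -13, 6, -7]
T^⊗4:
  [19, 8, 28, 3]
  [6, -5, 15, -8]
  [27, 16, 36, 11]
  [6, -5, 15, -10]
Key observation: the optimum is the walk 0->2->2->2->0, with weight 1 + 9 + 9 + 0 = 19.
Optimal value attained by: walk 0->2->2->2->0.
Answer: (T^⊗4)[0][0] = 19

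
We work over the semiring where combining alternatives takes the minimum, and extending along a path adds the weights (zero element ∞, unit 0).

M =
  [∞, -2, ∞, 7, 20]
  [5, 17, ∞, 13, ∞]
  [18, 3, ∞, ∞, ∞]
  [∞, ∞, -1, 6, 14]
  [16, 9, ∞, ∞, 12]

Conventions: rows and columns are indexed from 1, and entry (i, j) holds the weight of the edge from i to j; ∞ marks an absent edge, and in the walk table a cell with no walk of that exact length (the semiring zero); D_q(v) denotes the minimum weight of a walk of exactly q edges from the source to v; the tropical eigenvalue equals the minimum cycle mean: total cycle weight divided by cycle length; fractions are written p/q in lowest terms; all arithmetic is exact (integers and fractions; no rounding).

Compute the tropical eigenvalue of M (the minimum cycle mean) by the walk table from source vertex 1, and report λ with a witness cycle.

q=0: [0, ∞, ∞, ∞, ∞]
q=1: [∞, -2, ∞, 7, 20]
q=2: [3, 15, 6, 11, 21]
q=3: [20, 1, 10, 10, 23]
q=4: [6, 13, 9, 14, 24]
q=5: [18, 4, 13, 13, 26]
Optimal cycle mean attained by: cycle 1->2->1, total (-2) + 5, length 2.
Answer: λ = 3/2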